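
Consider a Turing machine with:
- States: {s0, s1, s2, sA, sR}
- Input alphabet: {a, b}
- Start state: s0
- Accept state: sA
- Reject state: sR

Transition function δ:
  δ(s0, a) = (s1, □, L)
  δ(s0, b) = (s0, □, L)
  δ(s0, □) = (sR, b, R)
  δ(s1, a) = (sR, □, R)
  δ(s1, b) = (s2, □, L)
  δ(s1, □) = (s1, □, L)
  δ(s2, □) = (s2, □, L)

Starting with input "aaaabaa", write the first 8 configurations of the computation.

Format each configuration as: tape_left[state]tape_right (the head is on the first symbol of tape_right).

Transitions applied:
Step 1: δ(s0, a) = (s1, □, L)
Step 2: δ(s1, □) = (s1, □, L)
Step 3: δ(s1, □) = (s1, □, L)
Step 4: δ(s1, □) = (s1, □, L)
Step 5: δ(s1, □) = (s1, □, L)
Step 6: δ(s1, □) = (s1, □, L)
Step 7: δ(s1, □) = (s1, □, L)

The first 8 configurations are:
[s0]aaaabaa ⊢ [s1]□□aaabaa ⊢ [s1]□□□aaabaa ⊢ [s1]□□□□aaabaa ⊢ [s1]□□□□□aaabaa ⊢ [s1]□□□□□□aaabaa ⊢ [s1]□□□□□□□aaabaa ⊢ [s1]□□□□□□□□aaabaa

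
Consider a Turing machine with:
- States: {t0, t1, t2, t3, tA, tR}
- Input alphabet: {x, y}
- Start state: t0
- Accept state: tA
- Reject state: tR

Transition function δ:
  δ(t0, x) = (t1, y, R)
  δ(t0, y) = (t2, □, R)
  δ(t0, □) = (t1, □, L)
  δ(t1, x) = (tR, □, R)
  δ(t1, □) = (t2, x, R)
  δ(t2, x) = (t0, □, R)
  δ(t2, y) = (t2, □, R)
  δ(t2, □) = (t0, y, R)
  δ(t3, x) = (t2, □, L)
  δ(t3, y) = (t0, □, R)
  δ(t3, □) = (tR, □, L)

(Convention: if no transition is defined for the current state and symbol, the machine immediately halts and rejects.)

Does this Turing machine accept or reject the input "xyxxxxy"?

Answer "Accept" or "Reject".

Execution trace:
Initial: [t0]xyxxxxy
Step 1: δ(t0, x) = (t1, y, R) → y[t1]yxxxxy

No transition is defined for δ(t1, y). By convention the machine halts and rejects.

Answer: Reject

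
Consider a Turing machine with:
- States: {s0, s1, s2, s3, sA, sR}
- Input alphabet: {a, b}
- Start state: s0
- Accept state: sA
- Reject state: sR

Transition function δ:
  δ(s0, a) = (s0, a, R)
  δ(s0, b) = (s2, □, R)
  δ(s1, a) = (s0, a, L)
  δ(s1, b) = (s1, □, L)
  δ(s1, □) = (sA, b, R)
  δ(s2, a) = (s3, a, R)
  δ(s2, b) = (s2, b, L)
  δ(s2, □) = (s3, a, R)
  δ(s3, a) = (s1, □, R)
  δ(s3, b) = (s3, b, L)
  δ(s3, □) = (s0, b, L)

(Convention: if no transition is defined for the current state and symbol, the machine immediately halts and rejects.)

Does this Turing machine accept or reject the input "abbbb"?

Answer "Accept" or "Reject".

Execution trace:
Initial: [s0]abbbb
Step 1: δ(s0, a) = (s0, a, R) → a[s0]bbbb
Step 2: δ(s0, b) = (s2, □, R) → a□[s2]bbb
Step 3: δ(s2, b) = (s2, b, L) → a[s2]□bbb
Step 4: δ(s2, □) = (s3, a, R) → aa[s3]bbb
Step 5: δ(s3, b) = (s3, b, L) → a[s3]abbb
Step 6: δ(s3, a) = (s1, □, R) → a□[s1]bbb
Step 7: δ(s1, b) = (s1, □, L) → a[s1]□□bb
Step 8: δ(s1, □) = (sA, b, R) → ab[sA]□bb

The machine reaches the accept state sA and halts.

Answer: Accept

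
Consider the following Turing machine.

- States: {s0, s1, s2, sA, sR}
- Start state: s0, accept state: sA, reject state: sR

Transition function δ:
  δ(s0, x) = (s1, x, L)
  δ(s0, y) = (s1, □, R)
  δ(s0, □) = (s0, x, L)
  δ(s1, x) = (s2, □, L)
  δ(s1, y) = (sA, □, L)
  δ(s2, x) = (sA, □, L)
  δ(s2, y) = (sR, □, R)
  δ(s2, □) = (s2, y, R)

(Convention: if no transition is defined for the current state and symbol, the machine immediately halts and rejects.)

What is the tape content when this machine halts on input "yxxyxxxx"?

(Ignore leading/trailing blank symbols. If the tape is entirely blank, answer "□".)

Execution trace:
Initial: [s0]yxxyxxxx
Step 1: δ(s0, y) = (s1, □, R) → □[s1]xxyxxxx
Step 2: δ(s1, x) = (s2, □, L) → [s2]□□xyxxxx
Step 3: δ(s2, □) = (s2, y, R) → y[s2]□xyxxxx
Step 4: δ(s2, □) = (s2, y, R) → yy[s2]xyxxxx
Step 5: δ(s2, x) = (sA, □, L) → y[sA]y□yxxxx

The machine reaches the accept state sA and halts.

Final tape (ignoring leading/trailing blanks): yy□yxxxx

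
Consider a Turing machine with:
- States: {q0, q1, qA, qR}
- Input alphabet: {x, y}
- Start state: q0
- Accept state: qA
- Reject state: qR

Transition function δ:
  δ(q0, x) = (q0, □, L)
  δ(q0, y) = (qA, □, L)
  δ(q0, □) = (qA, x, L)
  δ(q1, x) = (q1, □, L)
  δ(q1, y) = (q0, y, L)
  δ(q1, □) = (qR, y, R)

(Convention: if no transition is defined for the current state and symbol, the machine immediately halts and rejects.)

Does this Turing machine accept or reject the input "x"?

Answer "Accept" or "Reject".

Execution trace:
Initial: [q0]x
Step 1: δ(q0, x) = (q0, □, L) → [q0]□□
Step 2: δ(q0, □) = (qA, x, L) → [qA]□x□

The machine reaches the accept state qA and halts.

Answer: Accept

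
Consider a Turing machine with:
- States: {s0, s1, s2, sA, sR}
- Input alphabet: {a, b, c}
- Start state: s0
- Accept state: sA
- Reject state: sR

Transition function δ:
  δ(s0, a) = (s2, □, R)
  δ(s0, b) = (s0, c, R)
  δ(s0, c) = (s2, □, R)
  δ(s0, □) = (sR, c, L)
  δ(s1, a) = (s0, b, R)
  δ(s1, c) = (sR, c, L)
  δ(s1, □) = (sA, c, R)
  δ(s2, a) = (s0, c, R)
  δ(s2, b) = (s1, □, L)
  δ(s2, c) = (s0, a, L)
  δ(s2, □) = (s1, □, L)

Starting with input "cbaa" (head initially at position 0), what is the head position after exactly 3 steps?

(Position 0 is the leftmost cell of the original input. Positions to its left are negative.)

Execution trace (head position shown):
Step 0: [s0]cbaa  (head at position 0)
Step 1: move right → □[s2]baa  (head at position 1)
Step 2: move left → [s1]□□aa  (head at position 0)
Step 3: move right → c[sA]□aa  (head at position 1)

After 3 steps, the head is at position 1.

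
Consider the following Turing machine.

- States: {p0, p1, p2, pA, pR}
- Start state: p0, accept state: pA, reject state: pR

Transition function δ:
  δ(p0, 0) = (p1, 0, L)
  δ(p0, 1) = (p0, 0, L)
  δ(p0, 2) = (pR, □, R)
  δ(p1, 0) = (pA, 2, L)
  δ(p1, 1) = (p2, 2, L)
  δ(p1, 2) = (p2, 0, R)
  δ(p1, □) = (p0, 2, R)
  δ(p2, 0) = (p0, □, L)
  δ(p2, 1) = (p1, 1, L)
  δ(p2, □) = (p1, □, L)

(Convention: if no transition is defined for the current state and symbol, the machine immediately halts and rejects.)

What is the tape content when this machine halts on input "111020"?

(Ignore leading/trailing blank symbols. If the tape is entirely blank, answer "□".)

Execution trace:
Initial: [p0]111020
Step 1: δ(p0, 1) = (p0, 0, L) → [p0]□011020

No transition is defined for δ(p0, □). By convention the machine halts and rejects.

Final tape (ignoring leading/trailing blanks): 011020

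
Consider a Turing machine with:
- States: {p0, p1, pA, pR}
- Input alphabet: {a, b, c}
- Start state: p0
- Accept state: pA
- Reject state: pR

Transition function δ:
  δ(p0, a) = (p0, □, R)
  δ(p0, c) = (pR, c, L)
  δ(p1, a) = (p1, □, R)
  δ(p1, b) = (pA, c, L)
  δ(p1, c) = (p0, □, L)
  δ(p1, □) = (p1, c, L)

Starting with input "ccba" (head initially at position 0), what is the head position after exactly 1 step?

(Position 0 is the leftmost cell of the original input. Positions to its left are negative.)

Execution trace (head position shown):
Step 0: [p0]ccba  (head at position 0)
Step 1: move left → [pR]□ccba  (head at position -1)

After 1 step, the head is at position -1.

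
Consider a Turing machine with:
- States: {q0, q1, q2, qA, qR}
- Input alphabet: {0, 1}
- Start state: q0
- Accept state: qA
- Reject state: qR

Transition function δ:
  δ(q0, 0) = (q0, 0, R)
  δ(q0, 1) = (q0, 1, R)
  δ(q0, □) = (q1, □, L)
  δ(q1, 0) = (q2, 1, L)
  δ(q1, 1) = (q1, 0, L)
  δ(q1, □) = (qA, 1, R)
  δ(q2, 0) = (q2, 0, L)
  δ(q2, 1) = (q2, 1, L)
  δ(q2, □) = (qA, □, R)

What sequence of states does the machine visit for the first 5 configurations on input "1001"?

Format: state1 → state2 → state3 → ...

Execution trace:
Initial: [q0]1001
Step 1: δ(q0, 1) = (q0, 1, R) → 1[q0]001
Step 2: δ(q0, 0) = (q0, 0, R) → 10[q0]01
Step 3: δ(q0, 0) = (q0, 0, R) → 100[q0]1
Step 4: δ(q0, 1) = (q0, 1, R) → 1001[q0]□

State sequence: q0 → q0 → q0 → q0 → q0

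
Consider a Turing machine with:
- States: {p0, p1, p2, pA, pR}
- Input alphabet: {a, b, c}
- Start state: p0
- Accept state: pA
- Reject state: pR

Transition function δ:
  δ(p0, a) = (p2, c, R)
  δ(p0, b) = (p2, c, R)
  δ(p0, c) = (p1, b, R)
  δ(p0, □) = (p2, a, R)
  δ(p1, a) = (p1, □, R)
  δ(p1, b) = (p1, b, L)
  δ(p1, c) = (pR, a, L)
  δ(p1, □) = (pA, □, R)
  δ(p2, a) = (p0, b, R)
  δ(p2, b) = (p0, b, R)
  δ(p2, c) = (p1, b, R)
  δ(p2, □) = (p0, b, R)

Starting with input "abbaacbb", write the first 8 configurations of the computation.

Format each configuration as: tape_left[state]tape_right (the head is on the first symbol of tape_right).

Transitions applied:
Step 1: δ(p0, a) = (p2, c, R)
Step 2: δ(p2, b) = (p0, b, R)
Step 3: δ(p0, b) = (p2, c, R)
Step 4: δ(p2, a) = (p0, b, R)
Step 5: δ(p0, a) = (p2, c, R)
Step 6: δ(p2, c) = (p1, b, R)
Step 7: δ(p1, b) = (p1, b, L)

The first 8 configurations are:
[p0]abbaacbb ⊢ c[p2]bbaacbb ⊢ cb[p0]baacbb ⊢ cbc[p2]aacbb ⊢ cbcb[p0]acbb ⊢ cbcbc[p2]cbb ⊢ cbcbcb[p1]bb ⊢ cbcbc[p1]bbb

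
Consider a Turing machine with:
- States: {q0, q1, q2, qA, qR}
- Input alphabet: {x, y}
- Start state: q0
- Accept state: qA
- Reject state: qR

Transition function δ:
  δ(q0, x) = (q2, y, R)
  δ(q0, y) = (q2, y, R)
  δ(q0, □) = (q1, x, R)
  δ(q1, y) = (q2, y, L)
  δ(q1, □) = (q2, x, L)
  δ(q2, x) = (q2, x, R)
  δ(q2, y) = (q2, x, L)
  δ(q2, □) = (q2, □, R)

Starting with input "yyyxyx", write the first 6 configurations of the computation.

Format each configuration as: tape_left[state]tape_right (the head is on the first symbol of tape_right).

Transitions applied:
Step 1: δ(q0, y) = (q2, y, R)
Step 2: δ(q2, y) = (q2, x, L)
Step 3: δ(q2, y) = (q2, x, L)
Step 4: δ(q2, □) = (q2, □, R)
Step 5: δ(q2, x) = (q2, x, R)

The first 6 configurations are:
[q0]yyyxyx ⊢ y[q2]yyxyx ⊢ [q2]yxyxyx ⊢ [q2]□xxyxyx ⊢ □[q2]xxyxyx ⊢ □x[q2]xyxyx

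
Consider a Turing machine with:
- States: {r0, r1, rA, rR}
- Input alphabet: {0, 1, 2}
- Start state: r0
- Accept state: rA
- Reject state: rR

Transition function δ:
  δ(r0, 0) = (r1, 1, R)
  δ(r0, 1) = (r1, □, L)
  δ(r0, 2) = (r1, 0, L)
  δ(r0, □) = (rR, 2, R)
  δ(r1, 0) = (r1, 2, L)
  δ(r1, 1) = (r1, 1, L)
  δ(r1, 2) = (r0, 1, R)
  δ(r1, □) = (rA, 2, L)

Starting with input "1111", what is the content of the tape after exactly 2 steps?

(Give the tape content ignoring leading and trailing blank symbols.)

Execution trace:
Initial: [r0]1111
Step 1: δ(r0, 1) = (r1, □, L) → [r1]□□111
Step 2: δ(r1, □) = (rA, 2, L) → [rA]□2□111

The machine reaches the accept state rA and halts.

After 2 steps, the tape (ignoring leading/trailing blanks) is: 2□111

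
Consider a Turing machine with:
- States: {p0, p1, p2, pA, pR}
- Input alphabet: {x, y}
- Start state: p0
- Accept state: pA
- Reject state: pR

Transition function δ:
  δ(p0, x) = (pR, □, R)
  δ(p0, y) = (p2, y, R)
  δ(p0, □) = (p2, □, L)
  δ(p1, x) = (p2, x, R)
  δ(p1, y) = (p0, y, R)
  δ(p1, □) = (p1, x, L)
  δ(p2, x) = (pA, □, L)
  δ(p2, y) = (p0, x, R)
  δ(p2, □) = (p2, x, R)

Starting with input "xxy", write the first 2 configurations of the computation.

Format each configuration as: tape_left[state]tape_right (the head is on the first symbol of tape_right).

Transitions applied:
Step 1: δ(p0, x) = (pR, □, R)

The first 2 configurations are:
[p0]xxy ⊢ □[pR]xy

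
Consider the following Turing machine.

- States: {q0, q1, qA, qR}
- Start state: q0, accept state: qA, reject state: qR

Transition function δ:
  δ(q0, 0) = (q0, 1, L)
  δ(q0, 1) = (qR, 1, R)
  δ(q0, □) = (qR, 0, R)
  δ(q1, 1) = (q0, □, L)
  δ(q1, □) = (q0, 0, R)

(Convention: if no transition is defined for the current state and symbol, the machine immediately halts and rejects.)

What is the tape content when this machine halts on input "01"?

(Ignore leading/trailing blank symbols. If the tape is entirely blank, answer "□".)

Execution trace:
Initial: [q0]01
Step 1: δ(q0, 0) = (q0, 1, L) → [q0]□11
Step 2: δ(q0, □) = (qR, 0, R) → 0[qR]11

The machine reaches the reject state qR and halts.

Final tape (ignoring leading/trailing blanks): 011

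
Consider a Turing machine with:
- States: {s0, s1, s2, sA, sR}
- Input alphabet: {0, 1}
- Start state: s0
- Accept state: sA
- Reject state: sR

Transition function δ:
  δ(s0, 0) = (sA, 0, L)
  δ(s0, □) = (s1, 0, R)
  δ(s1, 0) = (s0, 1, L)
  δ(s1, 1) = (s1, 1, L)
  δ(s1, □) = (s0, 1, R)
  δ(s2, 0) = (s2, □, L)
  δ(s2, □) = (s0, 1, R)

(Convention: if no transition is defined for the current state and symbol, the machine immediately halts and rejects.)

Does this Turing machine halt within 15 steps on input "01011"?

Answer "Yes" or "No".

Execution trace:
Initial: [s0]01011
Step 1: δ(s0, 0) = (sA, 0, L) → [sA]□01011

The machine reaches the accept state sA and halts.
The machine halted after 1 step (within the 15-step bound).

Answer: Yes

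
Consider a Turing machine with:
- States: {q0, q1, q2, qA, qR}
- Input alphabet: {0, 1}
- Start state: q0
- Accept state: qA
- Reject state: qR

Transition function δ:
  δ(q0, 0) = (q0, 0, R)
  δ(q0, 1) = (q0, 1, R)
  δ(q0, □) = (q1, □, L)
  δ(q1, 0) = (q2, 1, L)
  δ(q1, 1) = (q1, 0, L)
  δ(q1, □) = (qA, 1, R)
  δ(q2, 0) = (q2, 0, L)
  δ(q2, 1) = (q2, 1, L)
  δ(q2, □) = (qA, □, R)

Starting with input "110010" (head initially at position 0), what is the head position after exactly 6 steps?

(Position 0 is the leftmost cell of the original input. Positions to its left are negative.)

Execution trace (head position shown):
Step 0: [q0]110010  (head at position 0)
Step 1: move right → 1[q0]10010  (head at position 1)
Step 2: move right → 11[q0]0010  (head at position 2)
Step 3: move right → 110[q0]010  (head at position 3)
Step 4: move right → 1100[q0]10  (head at position 4)
Step 5: move right → 11001[q0]0  (head at position 5)
Step 6: move right → 110010[q0]□  (head at position 6)

After 6 steps, the head is at position 6.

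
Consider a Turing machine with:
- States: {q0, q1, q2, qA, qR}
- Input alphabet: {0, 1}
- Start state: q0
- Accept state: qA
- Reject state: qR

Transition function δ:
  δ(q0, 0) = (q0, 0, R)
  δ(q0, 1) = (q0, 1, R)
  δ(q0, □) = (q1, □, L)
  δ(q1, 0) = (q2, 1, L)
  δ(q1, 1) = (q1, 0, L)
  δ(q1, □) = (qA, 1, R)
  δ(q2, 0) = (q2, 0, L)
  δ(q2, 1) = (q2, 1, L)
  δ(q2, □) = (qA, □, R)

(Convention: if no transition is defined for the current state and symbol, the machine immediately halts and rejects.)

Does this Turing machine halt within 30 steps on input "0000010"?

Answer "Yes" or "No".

Execution trace:
Initial: [q0]0000010
Step 1: δ(q0, 0) = (q0, 0, R) → 0[q0]000010
Step 2: δ(q0, 0) = (q0, 0, R) → 00[q0]00010
Step 3: δ(q0, 0) = (q0, 0, R) → 000[q0]0010
Step 4: δ(q0, 0) = (q0, 0, R) → 0000[q0]010
Step 5: δ(q0, 0) = (q0, 0, R) → 00000[q0]10
Step 6: δ(q0, 1) = (q0, 1, R) → 000001[q0]0
Step 7: δ(q0, 0) = (q0, 0, R) → 0000010[q0]□
Step 8: δ(q0, □) = (q1, □, L) → 000001[q1]0□
Step 9: δ(q1, 0) = (q2, 1, L) → 00000[q2]11□
Step 10: δ(q2, 1) = (q2, 1, L) → 0000[q2]011□
Step 11: δ(q2, 0) = (q2, 0, L) → 000[q2]0011□
Step 12: δ(q2, 0) = (q2, 0, L) → 00[q2]00011□
Step 13: δ(q2, 0) = (q2, 0, L) → 0[q2]000011□
Step 14: δ(q2, 0) = (q2, 0, L) → [q2]0000011□
Step 15: δ(q2, 0) = (q2, 0, L) → [q2]□0000011□
Step 16: δ(q2, □) = (qA, □, R) → □[qA]0000011□

The machine reaches the accept state qA and halts.
The machine halted after 16 steps (within the 30-step bound).

Answer: Yes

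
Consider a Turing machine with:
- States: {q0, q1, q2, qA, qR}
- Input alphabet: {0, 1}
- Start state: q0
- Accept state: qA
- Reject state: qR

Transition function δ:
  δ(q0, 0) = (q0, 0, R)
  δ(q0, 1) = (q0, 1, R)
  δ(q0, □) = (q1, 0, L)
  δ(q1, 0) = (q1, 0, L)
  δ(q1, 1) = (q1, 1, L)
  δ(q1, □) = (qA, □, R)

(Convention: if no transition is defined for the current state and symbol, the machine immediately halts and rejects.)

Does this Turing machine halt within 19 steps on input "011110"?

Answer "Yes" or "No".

Execution trace:
Initial: [q0]011110
Step 1: δ(q0, 0) = (q0, 0, R) → 0[q0]11110
Step 2: δ(q0, 1) = (q0, 1, R) → 01[q0]1110
Step 3: δ(q0, 1) = (q0, 1, R) → 011[q0]110
Step 4: δ(q0, 1) = (q0, 1, R) → 0111[q0]10
Step 5: δ(q0, 1) = (q0, 1, R) → 01111[q0]0
Step 6: δ(q0, 0) = (q0, 0, R) → 011110[q0]□
Step 7: δ(q0, □) = (q1, 0, L) → 01111[q1]00
Step 8: δ(q1, 0) = (q1, 0, L) → 0111[q1]100
Step 9: δ(q1, 1) = (q1, 1, L) → 011[q1]1100
Step 10: δ(q1, 1) = (q1, 1, L) → 01[q1]11100
Step 11: δ(q1, 1) = (q1, 1, L) → 0[q1]111100
Step 12: δ(q1, 1) = (q1, 1, L) → [q1]0111100
Step 13: δ(q1, 0) = (q1, 0, L) → [q1]□0111100
Step 14: δ(q1, □) = (qA, □, R) → □[qA]0111100

The machine reaches the accept state qA and halts.
The machine halted after 14 steps (within the 19-step bound).

Answer: Yes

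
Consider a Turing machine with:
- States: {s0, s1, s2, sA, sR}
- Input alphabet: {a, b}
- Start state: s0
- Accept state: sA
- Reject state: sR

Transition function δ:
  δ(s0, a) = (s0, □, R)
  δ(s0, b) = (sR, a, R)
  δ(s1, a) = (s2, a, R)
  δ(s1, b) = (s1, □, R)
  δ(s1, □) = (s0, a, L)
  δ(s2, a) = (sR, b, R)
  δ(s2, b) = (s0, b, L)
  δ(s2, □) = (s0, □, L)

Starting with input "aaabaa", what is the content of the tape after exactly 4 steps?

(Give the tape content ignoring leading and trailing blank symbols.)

Execution trace:
Initial: [s0]aaabaa
Step 1: δ(s0, a) = (s0, □, R) → □[s0]aabaa
Step 2: δ(s0, a) = (s0, □, R) → □□[s0]abaa
Step 3: δ(s0, a) = (s0, □, R) → □□□[s0]baa
Step 4: δ(s0, b) = (sR, a, R) → □□□a[sR]aa

The machine reaches the reject state sR and halts.

After 4 steps, the tape (ignoring leading/trailing blanks) is: aaa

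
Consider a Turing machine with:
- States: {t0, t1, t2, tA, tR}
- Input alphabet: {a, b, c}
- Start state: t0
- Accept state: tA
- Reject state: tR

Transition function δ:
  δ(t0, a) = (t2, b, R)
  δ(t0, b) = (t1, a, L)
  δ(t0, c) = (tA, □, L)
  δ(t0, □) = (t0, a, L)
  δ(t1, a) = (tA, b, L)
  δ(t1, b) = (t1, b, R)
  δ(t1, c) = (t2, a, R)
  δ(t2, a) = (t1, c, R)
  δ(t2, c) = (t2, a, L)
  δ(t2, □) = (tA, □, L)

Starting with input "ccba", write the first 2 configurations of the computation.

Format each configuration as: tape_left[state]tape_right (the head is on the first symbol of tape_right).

Transitions applied:
Step 1: δ(t0, c) = (tA, □, L)

The first 2 configurations are:
[t0]ccba ⊢ [tA]□□cba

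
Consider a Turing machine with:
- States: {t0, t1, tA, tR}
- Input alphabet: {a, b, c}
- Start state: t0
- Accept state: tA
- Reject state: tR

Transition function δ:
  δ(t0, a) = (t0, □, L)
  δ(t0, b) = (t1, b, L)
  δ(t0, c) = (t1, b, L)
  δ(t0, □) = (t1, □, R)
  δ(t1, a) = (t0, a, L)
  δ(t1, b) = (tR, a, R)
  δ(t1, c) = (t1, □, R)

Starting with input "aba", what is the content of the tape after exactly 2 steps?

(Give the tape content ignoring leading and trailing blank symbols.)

Execution trace:
Initial: [t0]aba
Step 1: δ(t0, a) = (t0, □, L) → [t0]□□ba
Step 2: δ(t0, □) = (t1, □, R) → □[t1]□ba

No transition is defined for δ(t1, □). By convention the machine halts and rejects.

After 2 steps, the tape (ignoring leading/trailing blanks) is: ba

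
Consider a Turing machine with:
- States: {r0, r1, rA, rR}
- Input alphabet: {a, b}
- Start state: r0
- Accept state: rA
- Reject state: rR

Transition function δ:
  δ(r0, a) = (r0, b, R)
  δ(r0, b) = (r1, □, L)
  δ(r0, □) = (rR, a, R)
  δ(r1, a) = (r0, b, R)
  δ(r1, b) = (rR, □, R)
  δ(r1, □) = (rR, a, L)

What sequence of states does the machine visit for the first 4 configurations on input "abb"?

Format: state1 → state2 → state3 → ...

Execution trace:
Initial: [r0]abb
Step 1: δ(r0, a) = (r0, b, R) → b[r0]bb
Step 2: δ(r0, b) = (r1, □, L) → [r1]b□b
Step 3: δ(r1, b) = (rR, □, R) → □[rR]□b

The machine reaches the reject state rR and halts.

State sequence: r0 → r0 → r1 → rR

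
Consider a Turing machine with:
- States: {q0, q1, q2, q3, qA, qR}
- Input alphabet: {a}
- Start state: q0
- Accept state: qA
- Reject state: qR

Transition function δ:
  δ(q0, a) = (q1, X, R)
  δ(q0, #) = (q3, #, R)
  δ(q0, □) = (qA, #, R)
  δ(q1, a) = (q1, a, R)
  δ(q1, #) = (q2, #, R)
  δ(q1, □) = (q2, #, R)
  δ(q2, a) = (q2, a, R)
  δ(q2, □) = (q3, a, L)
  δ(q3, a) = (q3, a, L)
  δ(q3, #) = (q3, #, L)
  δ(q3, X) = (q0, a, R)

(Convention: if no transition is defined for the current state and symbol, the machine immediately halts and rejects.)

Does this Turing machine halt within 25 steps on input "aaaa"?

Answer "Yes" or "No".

Execution trace:
Initial: [q0]aaaa
Step 1: δ(q0, a) = (q1, X, R) → X[q1]aaa
Step 2: δ(q1, a) = (q1, a, R) → Xa[q1]aa
Step 3: δ(q1, a) = (q1, a, R) → Xaa[q1]a
Step 4: δ(q1, a) = (q1, a, R) → Xaaa[q1]□
Step 5: δ(q1, □) = (q2, #, R) → Xaaa#[q2]□
Step 6: δ(q2, □) = (q3, a, L) → Xaaa[q3]#a
Step 7: δ(q3, #) = (q3, #, L) → Xaa[q3]a#a
Step 8: δ(q3, a) = (q3, a, L) → Xa[q3]aa#a
Step 9: δ(q3, a) = (q3, a, L) → X[q3]aaa#a
Step 10: δ(q3, a) = (q3, a, L) → [q3]Xaaa#a
Step 11: δ(q3, X) = (q0, a, R) → a[q0]aaa#a
Step 12: δ(q0, a) = (q1, X, R) → aX[q1]aa#a
Step 13: δ(q1, a) = (q1, a, R) → aXa[q1]a#a
Step 14: δ(q1, a) = (q1, a, R) → aXaa[q1]#a
Step 15: δ(q1, #) = (q2, #, R) → aXaa#[q2]a
Step 16: δ(q2, a) = (q2, a, R) → aXaa#a[q2]□
Step 17: δ(q2, □) = (q3, a, L) → aXaa#[q3]aa
Step 18: δ(q3, a) = (q3, a, L) → aXaa[q3]#aa
Step 19: δ(q3, #) = (q3, #, L) → aXa[q3]a#aa
Step 20: δ(q3, a) = (q3, a, L) → aX[q3]aa#aa
Step 21: δ(q3, a) = (q3, a, L) → a[q3]Xaa#aa
Step 22: δ(q3, X) = (q0, a, R) → aa[q0]aa#aa
Step 23: δ(q0, a) = (q1, X, R) → aaX[q1]a#aa
Step 24: δ(q1, a) = (q1, a, R) → aaXa[q1]#aa
Step 25: δ(q1, #) = (q2, #, R) → aaXa#[q2]aa

The machine has not reached a halting state after 25 steps.
The machine did not halt within the 25-step bound.

Answer: No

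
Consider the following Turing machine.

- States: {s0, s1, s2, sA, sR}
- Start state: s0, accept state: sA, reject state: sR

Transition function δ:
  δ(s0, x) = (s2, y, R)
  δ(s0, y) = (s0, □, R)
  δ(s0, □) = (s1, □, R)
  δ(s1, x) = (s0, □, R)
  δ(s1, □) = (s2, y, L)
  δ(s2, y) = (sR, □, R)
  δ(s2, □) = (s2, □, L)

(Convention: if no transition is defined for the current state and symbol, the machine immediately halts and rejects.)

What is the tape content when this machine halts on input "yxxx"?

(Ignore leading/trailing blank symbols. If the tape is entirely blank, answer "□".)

Execution trace:
Initial: [s0]yxxx
Step 1: δ(s0, y) = (s0, □, R) → □[s0]xxx
Step 2: δ(s0, x) = (s2, y, R) → □y[s2]xx

No transition is defined for δ(s2, x). By convention the machine halts and rejects.

Final tape (ignoring leading/trailing blanks): yxx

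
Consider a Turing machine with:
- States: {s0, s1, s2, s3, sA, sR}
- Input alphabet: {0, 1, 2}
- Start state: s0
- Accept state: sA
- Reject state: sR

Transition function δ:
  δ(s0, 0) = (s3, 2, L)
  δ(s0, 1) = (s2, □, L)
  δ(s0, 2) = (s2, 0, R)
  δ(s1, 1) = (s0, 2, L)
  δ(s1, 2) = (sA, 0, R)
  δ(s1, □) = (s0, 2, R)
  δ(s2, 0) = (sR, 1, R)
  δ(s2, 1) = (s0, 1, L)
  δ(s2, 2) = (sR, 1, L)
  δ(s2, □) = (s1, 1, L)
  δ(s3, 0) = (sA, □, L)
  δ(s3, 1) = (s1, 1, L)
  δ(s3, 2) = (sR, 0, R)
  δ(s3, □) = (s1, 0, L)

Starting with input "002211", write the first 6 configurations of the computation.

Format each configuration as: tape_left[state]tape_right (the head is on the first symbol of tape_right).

Transitions applied:
Step 1: δ(s0, 0) = (s3, 2, L)
Step 2: δ(s3, □) = (s1, 0, L)
Step 3: δ(s1, □) = (s0, 2, R)
Step 4: δ(s0, 0) = (s3, 2, L)
Step 5: δ(s3, 2) = (sR, 0, R)

The first 6 configurations are:
[s0]002211 ⊢ [s3]□202211 ⊢ [s1]□0202211 ⊢ 2[s0]0202211 ⊢ [s3]22202211 ⊢ 0[sR]2202211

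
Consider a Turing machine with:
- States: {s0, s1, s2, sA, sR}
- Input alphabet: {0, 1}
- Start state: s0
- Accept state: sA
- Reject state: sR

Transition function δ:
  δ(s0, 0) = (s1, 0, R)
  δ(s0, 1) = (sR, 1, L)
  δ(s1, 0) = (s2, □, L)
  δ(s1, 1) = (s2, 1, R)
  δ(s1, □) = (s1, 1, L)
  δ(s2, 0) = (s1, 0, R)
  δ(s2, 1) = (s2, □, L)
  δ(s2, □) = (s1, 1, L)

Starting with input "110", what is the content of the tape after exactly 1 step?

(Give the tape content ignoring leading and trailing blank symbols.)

Execution trace:
Initial: [s0]110
Step 1: δ(s0, 1) = (sR, 1, L) → [sR]□110

The machine reaches the reject state sR and halts.

After 1 step, the tape (ignoring leading/trailing blanks) is: 110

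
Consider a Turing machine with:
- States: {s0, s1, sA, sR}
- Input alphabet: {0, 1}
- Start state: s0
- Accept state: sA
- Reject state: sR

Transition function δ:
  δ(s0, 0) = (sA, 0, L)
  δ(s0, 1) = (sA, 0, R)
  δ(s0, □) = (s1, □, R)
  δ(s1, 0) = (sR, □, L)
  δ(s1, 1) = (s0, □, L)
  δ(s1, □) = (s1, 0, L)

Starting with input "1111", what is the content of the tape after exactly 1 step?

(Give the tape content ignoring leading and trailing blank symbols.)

Execution trace:
Initial: [s0]1111
Step 1: δ(s0, 1) = (sA, 0, R) → 0[sA]111

The machine reaches the accept state sA and halts.

After 1 step, the tape (ignoring leading/trailing blanks) is: 0111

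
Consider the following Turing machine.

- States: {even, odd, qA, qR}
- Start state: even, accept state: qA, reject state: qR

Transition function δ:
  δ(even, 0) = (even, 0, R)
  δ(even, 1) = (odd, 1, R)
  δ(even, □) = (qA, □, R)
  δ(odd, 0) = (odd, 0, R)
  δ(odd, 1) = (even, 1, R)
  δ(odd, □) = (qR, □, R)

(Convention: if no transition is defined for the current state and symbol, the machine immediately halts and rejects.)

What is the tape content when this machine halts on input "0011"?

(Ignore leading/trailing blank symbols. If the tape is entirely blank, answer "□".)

Execution trace:
Initial: [even]0011
Step 1: δ(even, 0) = (even, 0, R) → 0[even]011
Step 2: δ(even, 0) = (even, 0, R) → 00[even]11
Step 3: δ(even, 1) = (odd, 1, R) → 001[odd]1
Step 4: δ(odd, 1) = (even, 1, R) → 0011[even]□
Step 5: δ(even, □) = (qA, □, R) → 0011□[qA]□

The machine reaches the accept state qA and halts.

Final tape (ignoring leading/trailing blanks): 0011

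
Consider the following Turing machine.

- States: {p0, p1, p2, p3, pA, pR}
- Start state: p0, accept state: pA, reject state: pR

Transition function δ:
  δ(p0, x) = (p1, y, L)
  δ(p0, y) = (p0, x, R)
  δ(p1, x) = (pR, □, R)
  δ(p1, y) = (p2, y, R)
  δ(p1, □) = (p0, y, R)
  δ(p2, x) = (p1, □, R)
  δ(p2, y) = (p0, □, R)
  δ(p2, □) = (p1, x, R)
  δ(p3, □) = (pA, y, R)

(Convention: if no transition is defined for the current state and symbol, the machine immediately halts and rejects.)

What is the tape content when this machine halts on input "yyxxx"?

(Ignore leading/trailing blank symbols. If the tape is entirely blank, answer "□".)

Execution trace:
Initial: [p0]yyxxx
Step 1: δ(p0, y) = (p0, x, R) → x[p0]yxxx
Step 2: δ(p0, y) = (p0, x, R) → xx[p0]xxx
Step 3: δ(p0, x) = (p1, y, L) → x[p1]xyxx
Step 4: δ(p1, x) = (pR, □, R) → x□[pR]yxx

The machine reaches the reject state pR and halts.

Final tape (ignoring leading/trailing blanks): x□yxx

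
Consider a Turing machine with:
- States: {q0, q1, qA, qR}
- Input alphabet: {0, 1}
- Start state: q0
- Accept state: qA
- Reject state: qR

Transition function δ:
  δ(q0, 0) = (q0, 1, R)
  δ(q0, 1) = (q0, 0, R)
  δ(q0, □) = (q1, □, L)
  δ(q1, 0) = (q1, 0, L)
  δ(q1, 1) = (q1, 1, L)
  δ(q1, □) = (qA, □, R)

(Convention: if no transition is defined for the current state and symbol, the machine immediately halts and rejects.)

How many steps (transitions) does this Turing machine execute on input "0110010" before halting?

Execution trace:
Initial: [q0]0110010
Step 1: δ(q0, 0) = (q0, 1, R) → 1[q0]110010
Step 2: δ(q0, 1) = (q0, 0, R) → 10[q0]10010
Step 3: δ(q0, 1) = (q0, 0, R) → 100[q0]0010
Step 4: δ(q0, 0) = (q0, 1, R) → 1001[q0]010
Step 5: δ(q0, 0) = (q0, 1, R) → 10011[q0]10
Step 6: δ(q0, 1) = (q0, 0, R) → 100110[q0]0
Step 7: δ(q0, 0) = (q0, 1, R) → 1001101[q0]□
Step 8: δ(q0, □) = (q1, □, L) → 100110[q1]1□
Step 9: δ(q1, 1) = (q1, 1, L) → 10011[q1]01□
Step 10: δ(q1, 0) = (q1, 0, L) → 1001[q1]101□
Step 11: δ(q1, 1) = (q1, 1, L) → 100[q1]1101□
Step 12: δ(q1, 1) = (q1, 1, L) → 10[q1]01101□
Step 13: δ(q1, 0) = (q1, 0, L) → 1[q1]001101□
Step 14: δ(q1, 0) = (q1, 0, L) → [q1]1001101□
Step 15: δ(q1, 1) = (q1, 1, L) → [q1]□1001101□
Step 16: δ(q1, □) = (qA, □, R) → □[qA]1001101□

The machine reaches the accept state qA and halts.

The machine executed 16 steps before halting.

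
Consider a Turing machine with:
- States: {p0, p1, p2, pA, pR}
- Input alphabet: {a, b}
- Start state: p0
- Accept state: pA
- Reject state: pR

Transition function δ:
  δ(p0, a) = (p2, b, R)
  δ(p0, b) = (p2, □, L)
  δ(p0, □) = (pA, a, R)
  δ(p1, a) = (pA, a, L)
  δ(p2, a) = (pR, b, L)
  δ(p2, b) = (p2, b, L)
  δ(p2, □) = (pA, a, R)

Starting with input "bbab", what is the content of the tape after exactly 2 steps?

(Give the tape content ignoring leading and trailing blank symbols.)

Execution trace:
Initial: [p0]bbab
Step 1: δ(p0, b) = (p2, □, L) → [p2]□□bab
Step 2: δ(p2, □) = (pA, a, R) → a[pA]□bab

The machine reaches the accept state pA and halts.

After 2 steps, the tape (ignoring leading/trailing blanks) is: a□bab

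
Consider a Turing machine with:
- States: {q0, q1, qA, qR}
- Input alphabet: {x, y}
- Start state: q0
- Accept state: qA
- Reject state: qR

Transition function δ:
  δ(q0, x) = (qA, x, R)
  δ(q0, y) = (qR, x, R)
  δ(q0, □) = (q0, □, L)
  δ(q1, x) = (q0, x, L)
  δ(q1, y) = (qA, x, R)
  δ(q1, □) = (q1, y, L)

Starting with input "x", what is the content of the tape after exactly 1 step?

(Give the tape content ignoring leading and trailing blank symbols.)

Execution trace:
Initial: [q0]x
Step 1: δ(q0, x) = (qA, x, R) → x[qA]□

The machine reaches the accept state qA and halts.

After 1 step, the tape (ignoring leading/trailing blanks) is: x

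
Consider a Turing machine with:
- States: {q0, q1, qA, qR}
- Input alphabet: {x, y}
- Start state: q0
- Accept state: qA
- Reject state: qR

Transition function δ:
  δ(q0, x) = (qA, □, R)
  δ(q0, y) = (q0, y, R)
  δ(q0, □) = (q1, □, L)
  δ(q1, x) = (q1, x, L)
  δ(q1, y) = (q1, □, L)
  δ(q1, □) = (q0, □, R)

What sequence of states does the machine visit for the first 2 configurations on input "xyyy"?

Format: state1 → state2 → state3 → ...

Execution trace:
Initial: [q0]xyyy
Step 1: δ(q0, x) = (qA, □, R) → □[qA]yyy

The machine reaches the accept state qA and halts.

State sequence: q0 → qA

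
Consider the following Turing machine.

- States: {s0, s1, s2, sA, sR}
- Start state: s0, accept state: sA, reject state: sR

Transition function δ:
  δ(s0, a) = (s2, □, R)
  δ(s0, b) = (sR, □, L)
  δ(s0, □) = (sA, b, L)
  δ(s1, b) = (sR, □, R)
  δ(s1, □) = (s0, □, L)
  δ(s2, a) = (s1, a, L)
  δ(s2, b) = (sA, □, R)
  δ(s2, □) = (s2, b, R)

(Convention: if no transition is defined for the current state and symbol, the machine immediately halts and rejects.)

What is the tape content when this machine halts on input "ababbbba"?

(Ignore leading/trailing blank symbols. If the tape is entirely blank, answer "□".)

Execution trace:
Initial: [s0]ababbbba
Step 1: δ(s0, a) = (s2, □, R) → □[s2]babbbba
Step 2: δ(s2, b) = (sA, □, R) → □□[sA]abbbba

The machine reaches the accept state sA and halts.

Final tape (ignoring leading/trailing blanks): abbbba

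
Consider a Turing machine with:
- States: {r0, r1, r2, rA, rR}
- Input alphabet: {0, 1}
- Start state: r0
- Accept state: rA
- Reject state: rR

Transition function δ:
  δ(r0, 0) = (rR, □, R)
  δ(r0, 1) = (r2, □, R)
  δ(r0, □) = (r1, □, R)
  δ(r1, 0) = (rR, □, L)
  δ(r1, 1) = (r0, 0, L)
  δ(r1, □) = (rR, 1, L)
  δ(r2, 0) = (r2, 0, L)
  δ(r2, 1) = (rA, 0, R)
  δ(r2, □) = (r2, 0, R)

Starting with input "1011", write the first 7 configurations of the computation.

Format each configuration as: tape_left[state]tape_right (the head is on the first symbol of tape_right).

Transitions applied:
Step 1: δ(r0, 1) = (r2, □, R)
Step 2: δ(r2, 0) = (r2, 0, L)
Step 3: δ(r2, □) = (r2, 0, R)
Step 4: δ(r2, 0) = (r2, 0, L)
Step 5: δ(r2, 0) = (r2, 0, L)
Step 6: δ(r2, □) = (r2, 0, R)

The first 7 configurations are:
[r0]1011 ⊢ □[r2]011 ⊢ [r2]□011 ⊢ 0[r2]011 ⊢ [r2]0011 ⊢ [r2]□0011 ⊢ 0[r2]0011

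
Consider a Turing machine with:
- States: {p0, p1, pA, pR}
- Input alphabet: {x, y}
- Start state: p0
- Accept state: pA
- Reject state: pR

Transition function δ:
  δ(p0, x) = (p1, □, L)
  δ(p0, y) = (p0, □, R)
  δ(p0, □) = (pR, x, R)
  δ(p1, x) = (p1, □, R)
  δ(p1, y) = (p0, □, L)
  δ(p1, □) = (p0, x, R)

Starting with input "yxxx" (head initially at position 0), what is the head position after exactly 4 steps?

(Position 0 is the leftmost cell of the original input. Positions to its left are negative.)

Execution trace (head position shown):
Step 0: [p0]yxxx  (head at position 0)
Step 1: move right → □[p0]xxx  (head at position 1)
Step 2: move left → [p1]□□xx  (head at position 0)
Step 3: move right → x[p0]□xx  (head at position 1)
Step 4: move right → xx[pR]xx  (head at position 2)

After 4 steps, the head is at position 2.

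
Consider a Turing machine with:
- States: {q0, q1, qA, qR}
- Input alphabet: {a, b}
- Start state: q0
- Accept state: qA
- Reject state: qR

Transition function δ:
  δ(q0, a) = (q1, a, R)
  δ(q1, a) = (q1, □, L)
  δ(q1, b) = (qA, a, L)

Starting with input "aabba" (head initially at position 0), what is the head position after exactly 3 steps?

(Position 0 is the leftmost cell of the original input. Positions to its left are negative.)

Execution trace (head position shown):
Step 0: [q0]aabba  (head at position 0)
Step 1: move right → a[q1]abba  (head at position 1)
Step 2: move left → [q1]a□bba  (head at position 0)
Step 3: move left → [q1]□□□bba  (head at position -1)

After 3 steps, the head is at position -1.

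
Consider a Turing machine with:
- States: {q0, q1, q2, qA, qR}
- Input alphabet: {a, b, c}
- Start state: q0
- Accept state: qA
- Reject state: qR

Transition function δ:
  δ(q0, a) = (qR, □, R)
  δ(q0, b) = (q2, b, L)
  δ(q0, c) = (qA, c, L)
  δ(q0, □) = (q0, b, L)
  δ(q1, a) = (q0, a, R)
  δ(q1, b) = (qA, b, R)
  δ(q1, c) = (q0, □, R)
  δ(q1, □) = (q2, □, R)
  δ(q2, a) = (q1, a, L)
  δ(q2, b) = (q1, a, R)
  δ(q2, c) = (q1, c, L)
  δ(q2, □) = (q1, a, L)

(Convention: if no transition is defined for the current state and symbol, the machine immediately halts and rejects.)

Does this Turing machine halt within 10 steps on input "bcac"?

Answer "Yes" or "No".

Execution trace:
Initial: [q0]bcac
Step 1: δ(q0, b) = (q2, b, L) → [q2]□bcac
Step 2: δ(q2, □) = (q1, a, L) → [q1]□abcac
Step 3: δ(q1, □) = (q2, □, R) → □[q2]abcac
Step 4: δ(q2, a) = (q1, a, L) → [q1]□abcac
Step 5: δ(q1, □) = (q2, □, R) → □[q2]abcac
Step 6: δ(q2, a) = (q1, a, L) → [q1]□abcac
Step 7: δ(q1, □) = (q2, □, R) → □[q2]abcac
Step 8: δ(q2, a) = (q1, a, L) → [q1]□abcac
Step 9: δ(q1, □) = (q2, □, R) → □[q2]abcac
Step 10: δ(q2, a) = (q1, a, L) → [q1]□abcac

The machine has not reached a halting state after 10 steps.
The machine did not halt within the 10-step bound.

Answer: No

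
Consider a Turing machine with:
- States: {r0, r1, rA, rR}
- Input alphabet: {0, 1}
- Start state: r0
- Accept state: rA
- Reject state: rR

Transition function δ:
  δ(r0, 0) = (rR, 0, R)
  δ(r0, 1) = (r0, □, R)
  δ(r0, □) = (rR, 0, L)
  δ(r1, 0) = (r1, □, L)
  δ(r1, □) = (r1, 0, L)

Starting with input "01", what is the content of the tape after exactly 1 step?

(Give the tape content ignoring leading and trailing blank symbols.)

Execution trace:
Initial: [r0]01
Step 1: δ(r0, 0) = (rR, 0, R) → 0[rR]1

The machine reaches the reject state rR and halts.

After 1 step, the tape (ignoring leading/trailing blanks) is: 01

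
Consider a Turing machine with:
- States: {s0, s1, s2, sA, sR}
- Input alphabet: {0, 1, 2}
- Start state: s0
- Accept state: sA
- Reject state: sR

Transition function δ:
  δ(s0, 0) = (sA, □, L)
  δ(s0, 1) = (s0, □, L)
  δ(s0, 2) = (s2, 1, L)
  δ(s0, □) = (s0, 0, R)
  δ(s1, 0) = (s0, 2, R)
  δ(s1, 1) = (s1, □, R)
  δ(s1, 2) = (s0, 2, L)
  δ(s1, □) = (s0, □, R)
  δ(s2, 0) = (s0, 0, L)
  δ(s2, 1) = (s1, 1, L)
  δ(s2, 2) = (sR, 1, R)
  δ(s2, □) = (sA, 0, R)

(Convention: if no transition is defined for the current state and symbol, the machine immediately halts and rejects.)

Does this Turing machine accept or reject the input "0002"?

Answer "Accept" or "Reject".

Execution trace:
Initial: [s0]0002
Step 1: δ(s0, 0) = (sA, □, L) → [sA]□□002

The machine reaches the accept state sA and halts.

Answer: Accept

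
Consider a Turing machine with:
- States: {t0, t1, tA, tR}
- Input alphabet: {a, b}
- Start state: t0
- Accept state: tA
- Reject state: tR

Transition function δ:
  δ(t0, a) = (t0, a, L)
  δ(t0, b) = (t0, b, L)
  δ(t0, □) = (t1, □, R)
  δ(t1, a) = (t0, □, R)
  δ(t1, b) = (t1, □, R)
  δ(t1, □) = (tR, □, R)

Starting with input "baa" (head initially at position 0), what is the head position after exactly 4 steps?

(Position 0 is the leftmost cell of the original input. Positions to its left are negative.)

Execution trace (head position shown):
Step 0: [t0]baa  (head at position 0)
Step 1: move left → [t0]□baa  (head at position -1)
Step 2: move right → □[t1]baa  (head at position 0)
Step 3: move right → □□[t1]aa  (head at position 1)
Step 4: move right → □□□[t0]a  (head at position 2)

After 4 steps, the head is at position 2.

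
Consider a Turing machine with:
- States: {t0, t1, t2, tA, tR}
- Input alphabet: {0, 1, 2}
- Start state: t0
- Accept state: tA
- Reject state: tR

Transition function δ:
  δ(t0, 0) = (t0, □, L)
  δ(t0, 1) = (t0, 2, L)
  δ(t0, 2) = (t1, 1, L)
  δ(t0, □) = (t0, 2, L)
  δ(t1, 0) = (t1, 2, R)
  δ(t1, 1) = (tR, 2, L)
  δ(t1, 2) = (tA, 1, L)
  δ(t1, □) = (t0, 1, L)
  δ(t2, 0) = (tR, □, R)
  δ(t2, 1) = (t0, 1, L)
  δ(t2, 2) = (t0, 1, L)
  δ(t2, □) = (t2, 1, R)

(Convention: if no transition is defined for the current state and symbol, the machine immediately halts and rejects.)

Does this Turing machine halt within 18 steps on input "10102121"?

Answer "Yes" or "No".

Execution trace:
Initial: [t0]10102121
Step 1: δ(t0, 1) = (t0, 2, L) → [t0]□20102121
Step 2: δ(t0, □) = (t0, 2, L) → [t0]□220102121
Step 3: δ(t0, □) = (t0, 2, L) → [t0]□2220102121
Step 4: δ(t0, □) = (t0, 2, L) → [t0]□22220102121
Step 5: δ(t0, □) = (t0, 2, L) → [t0]□222220102121
Step 6: δ(t0, □) = (t0, 2, L) → [t0]□2222220102121
Step 7: δ(t0, □) = (t0, 2, L) → [t0]□22222220102121
Step 8: δ(t0, □) = (t0, 2, L) → [t0]□222222220102121
Step 9: δ(t0, □) = (t0, 2, L) → [t0]□2222222220102121
Step 10: δ(t0, □) = (t0, 2, L) → [t0]□22222222220102121
Step 11: δ(t0, □) = (t0, 2, L) → [t0]□222222222220102121
Step 12: δ(t0, □) = (t0, 2, L) → [t0]□2222222222220102121
Step 13: δ(t0, □) = (t0, 2, L) → [t0]□22222222222220102121
Step 14: δ(t0, □) = (t0, 2, L) → [t0]□222222222222220102121
Step 15: δ(t0, □) = (t0, 2, L) → [t0]□2222222222222220102121
Step 16: δ(t0, □) = (t0, 2, L) → [t0]□22222222222222220102121
Step 17: δ(t0, □) = (t0, 2, L) → [t0]□222222222222222220102121
Step 18: δ(t0, □) = (t0, 2, L) → [t0]□2222222222222222220102121

The machine has not reached a halting state after 18 steps.
The machine did not halt within the 18-step bound.

Answer: No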